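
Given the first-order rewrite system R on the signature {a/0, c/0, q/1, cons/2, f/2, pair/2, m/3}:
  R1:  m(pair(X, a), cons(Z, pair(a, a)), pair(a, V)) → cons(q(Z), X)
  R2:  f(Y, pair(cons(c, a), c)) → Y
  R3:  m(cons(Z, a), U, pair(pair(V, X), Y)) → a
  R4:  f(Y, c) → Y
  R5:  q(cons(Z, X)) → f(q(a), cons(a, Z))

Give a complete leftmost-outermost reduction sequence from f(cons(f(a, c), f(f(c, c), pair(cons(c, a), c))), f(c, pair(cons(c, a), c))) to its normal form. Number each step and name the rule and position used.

1. f(cons(f(a, c), f(f(c, c), pair(cons(c, a), c))), f(c, pair(cons(c, a), c)))  →  f(cons(a, f(f(c, c), pair(cons(c, a), c))), f(c, pair(cons(c, a), c)))   [R4 at 1.1]
2. f(cons(a, f(f(c, c), pair(cons(c, a), c))), f(c, pair(cons(c, a), c)))  →  f(cons(a, f(c, c)), f(c, pair(cons(c, a), c)))   [R2 at 1.2]
3. f(cons(a, f(c, c)), f(c, pair(cons(c, a), c)))  →  f(cons(a, c), f(c, pair(cons(c, a), c)))   [R4 at 1.2]
4. f(cons(a, c), f(c, pair(cons(c, a), c)))  →  f(cons(a, c), c)   [R2 at 2]
5. f(cons(a, c), c)  →  cons(a, c)   [R4 at ε]

cons(a, c)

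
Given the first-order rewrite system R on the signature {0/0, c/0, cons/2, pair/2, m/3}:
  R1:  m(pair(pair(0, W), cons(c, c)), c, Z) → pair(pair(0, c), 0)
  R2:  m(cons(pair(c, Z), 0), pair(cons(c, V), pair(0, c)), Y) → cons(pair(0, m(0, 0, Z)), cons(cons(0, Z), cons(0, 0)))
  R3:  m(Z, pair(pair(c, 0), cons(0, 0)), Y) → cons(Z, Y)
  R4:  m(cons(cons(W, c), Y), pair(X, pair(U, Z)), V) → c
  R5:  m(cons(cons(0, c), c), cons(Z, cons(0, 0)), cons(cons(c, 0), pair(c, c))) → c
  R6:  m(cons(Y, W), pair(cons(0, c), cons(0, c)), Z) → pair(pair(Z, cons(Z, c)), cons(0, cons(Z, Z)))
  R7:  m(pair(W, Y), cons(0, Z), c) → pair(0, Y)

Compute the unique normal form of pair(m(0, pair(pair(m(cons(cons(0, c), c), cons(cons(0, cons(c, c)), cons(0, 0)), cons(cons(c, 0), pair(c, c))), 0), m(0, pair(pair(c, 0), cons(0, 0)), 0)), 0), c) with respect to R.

1. pair(m(0, pair(pair(m(cons(cons(0, c), c), cons(cons(0, cons(c, c)), cons(0, 0)), cons(cons(c, 0), pair(c, c))), 0), m(0, pair(pair(c, 0), cons(0, 0)), 0)), 0), c)  →  pair(m(0, pair(pair(c, 0), m(0, pair(pair(c, 0), cons(0, 0)), 0)), 0), c)   [R5 at 1.2.1.1]
2. pair(m(0, pair(pair(c, 0), m(0, pair(pair(c, 0), cons(0, 0)), 0)), 0), c)  →  pair(m(0, pair(pair(c, 0), cons(0, 0)), 0), c)   [R3 at 1.2.2]
3. pair(m(0, pair(pair(c, 0), cons(0, 0)), 0), c)  →  pair(cons(0, 0), c)   [R3 at 1]

pair(cons(0, 0), c)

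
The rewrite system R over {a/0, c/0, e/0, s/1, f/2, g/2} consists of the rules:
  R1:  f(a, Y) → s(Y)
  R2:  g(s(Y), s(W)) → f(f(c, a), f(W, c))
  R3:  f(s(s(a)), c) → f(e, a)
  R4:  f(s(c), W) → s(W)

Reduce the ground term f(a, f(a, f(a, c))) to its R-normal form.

1. f(a, f(a, f(a, c)))  →  s(f(a, f(a, c)))   [R1 at ε]
2. s(f(a, f(a, c)))  →  s(s(f(a, c)))   [R1 at 1]
3. s(s(f(a, c)))  →  s(s(s(c)))   [R1 at 1.1]

s(s(s(c)))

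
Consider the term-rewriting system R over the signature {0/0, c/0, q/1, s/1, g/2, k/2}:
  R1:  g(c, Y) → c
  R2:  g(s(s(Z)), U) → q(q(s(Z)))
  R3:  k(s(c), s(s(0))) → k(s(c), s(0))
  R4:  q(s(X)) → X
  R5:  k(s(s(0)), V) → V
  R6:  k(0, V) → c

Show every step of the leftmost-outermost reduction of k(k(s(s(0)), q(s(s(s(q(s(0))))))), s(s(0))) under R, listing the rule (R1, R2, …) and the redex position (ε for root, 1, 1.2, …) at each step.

s(s(0))

1. k(k(s(s(0)), q(s(s(s(q(s(0))))))), s(s(0)))  →  k(q(s(s(s(q(s(0)))))), s(s(0)))   [R5 at 1]
2. k(q(s(s(s(q(s(0)))))), s(s(0)))  →  k(s(s(q(s(0)))), s(s(0)))   [R4 at 1]
3. k(s(s(q(s(0)))), s(s(0)))  →  k(s(s(0)), s(s(0)))   [R4 at 1.1.1]
4. k(s(s(0)), s(s(0)))  →  s(s(0))   [R5 at ε]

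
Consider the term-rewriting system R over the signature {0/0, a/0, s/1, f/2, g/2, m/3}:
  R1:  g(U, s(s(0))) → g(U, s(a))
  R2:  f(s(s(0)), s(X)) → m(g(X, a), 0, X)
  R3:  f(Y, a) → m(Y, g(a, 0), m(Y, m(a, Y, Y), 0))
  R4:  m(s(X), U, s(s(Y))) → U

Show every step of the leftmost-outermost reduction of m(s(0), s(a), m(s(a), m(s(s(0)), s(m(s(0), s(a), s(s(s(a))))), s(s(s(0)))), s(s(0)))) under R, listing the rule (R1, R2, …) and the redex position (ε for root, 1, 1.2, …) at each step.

s(a)

1. m(s(0), s(a), m(s(a), m(s(s(0)), s(m(s(0), s(a), s(s(s(a))))), s(s(s(0)))), s(s(0))))  →  m(s(0), s(a), m(s(s(0)), s(m(s(0), s(a), s(s(s(a))))), s(s(s(0)))))   [R4 at 3]
2. m(s(0), s(a), m(s(s(0)), s(m(s(0), s(a), s(s(s(a))))), s(s(s(0)))))  →  m(s(0), s(a), s(m(s(0), s(a), s(s(s(a))))))   [R4 at 3]
3. m(s(0), s(a), s(m(s(0), s(a), s(s(s(a))))))  →  m(s(0), s(a), s(s(a)))   [R4 at 3.1]
4. m(s(0), s(a), s(s(a)))  →  s(a)   [R4 at ε]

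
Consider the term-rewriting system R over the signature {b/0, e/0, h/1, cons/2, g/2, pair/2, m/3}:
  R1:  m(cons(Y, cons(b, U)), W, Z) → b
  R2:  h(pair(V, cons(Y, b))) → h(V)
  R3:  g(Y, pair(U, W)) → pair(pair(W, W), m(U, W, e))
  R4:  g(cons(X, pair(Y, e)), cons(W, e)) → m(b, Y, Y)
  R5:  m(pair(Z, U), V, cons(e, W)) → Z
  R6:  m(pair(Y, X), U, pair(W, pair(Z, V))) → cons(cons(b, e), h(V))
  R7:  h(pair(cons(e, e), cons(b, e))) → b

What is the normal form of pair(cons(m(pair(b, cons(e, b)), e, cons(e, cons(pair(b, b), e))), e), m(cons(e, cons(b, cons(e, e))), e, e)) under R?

1. pair(cons(m(pair(b, cons(e, b)), e, cons(e, cons(pair(b, b), e))), e), m(cons(e, cons(b, cons(e, e))), e, e))  →  pair(cons(b, e), m(cons(e, cons(b, cons(e, e))), e, e))   [R5 at 1.1]
2. pair(cons(b, e), m(cons(e, cons(b, cons(e, e))), e, e))  →  pair(cons(b, e), b)   [R1 at 2]

pair(cons(b, e), b)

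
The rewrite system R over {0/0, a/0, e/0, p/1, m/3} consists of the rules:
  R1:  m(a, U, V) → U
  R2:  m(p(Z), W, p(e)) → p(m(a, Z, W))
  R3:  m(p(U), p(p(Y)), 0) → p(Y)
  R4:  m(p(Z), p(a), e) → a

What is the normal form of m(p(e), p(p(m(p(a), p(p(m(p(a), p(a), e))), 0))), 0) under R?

p(p(a))

1. m(p(e), p(p(m(p(a), p(p(m(p(a), p(a), e))), 0))), 0)  →  p(m(p(a), p(p(m(p(a), p(a), e))), 0))   [R3 at ε]
2. p(m(p(a), p(p(m(p(a), p(a), e))), 0))  →  p(p(m(p(a), p(a), e)))   [R3 at 1]
3. p(p(m(p(a), p(a), e)))  →  p(p(a))   [R4 at 1.1]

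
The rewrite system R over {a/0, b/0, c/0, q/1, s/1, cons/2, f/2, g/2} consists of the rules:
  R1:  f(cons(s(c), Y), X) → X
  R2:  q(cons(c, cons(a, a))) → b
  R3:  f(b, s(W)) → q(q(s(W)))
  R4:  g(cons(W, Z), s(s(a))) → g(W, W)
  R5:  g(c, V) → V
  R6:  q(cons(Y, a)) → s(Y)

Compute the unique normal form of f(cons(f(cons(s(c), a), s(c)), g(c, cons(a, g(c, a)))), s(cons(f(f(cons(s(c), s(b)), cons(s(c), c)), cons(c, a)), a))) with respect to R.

s(cons(cons(c, a), a))

1. f(cons(f(cons(s(c), a), s(c)), g(c, cons(a, g(c, a)))), s(cons(f(f(cons(s(c), s(b)), cons(s(c), c)), cons(c, a)), a)))  →  f(cons(s(c), g(c, cons(a, g(c, a)))), s(cons(f(f(cons(s(c), s(b)), cons(s(c), c)), cons(c, a)), a)))   [R1 at 1.1]
2. f(cons(s(c), g(c, cons(a, g(c, a)))), s(cons(f(f(cons(s(c), s(b)), cons(s(c), c)), cons(c, a)), a)))  →  s(cons(f(f(cons(s(c), s(b)), cons(s(c), c)), cons(c, a)), a))   [R1 at ε]
3. s(cons(f(f(cons(s(c), s(b)), cons(s(c), c)), cons(c, a)), a))  →  s(cons(f(cons(s(c), c), cons(c, a)), a))   [R1 at 1.1.1]
4. s(cons(f(cons(s(c), c), cons(c, a)), a))  →  s(cons(cons(c, a), a))   [R1 at 1.1]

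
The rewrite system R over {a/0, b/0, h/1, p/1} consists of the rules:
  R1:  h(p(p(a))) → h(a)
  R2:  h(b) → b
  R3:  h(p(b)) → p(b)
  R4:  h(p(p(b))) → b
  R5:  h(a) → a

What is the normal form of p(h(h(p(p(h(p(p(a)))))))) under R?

p(a)

1. p(h(h(p(p(h(p(p(a))))))))  →  p(h(h(p(p(h(a))))))   [R1 at 1.1.1.1.1]
2. p(h(h(p(p(h(a))))))  →  p(h(h(p(p(a)))))   [R5 at 1.1.1.1.1]
3. p(h(h(p(p(a)))))  →  p(h(h(a)))   [R1 at 1.1]
4. p(h(h(a)))  →  p(h(a))   [R5 at 1.1]
5. p(h(a))  →  p(a)   [R5 at 1]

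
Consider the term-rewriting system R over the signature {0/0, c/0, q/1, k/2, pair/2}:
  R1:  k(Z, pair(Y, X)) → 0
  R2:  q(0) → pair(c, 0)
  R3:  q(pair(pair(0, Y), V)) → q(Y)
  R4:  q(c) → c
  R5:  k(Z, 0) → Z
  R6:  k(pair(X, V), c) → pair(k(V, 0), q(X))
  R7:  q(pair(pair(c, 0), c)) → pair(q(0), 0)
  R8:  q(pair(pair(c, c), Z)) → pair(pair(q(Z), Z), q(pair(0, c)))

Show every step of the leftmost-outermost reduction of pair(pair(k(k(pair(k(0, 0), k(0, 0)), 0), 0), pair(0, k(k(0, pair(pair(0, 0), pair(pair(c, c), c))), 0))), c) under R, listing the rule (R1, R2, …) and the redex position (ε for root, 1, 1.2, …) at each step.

pair(pair(pair(0, 0), pair(0, 0)), c)

1. pair(pair(k(k(pair(k(0, 0), k(0, 0)), 0), 0), pair(0, k(k(0, pair(pair(0, 0), pair(pair(c, c), c))), 0))), c)  →  pair(pair(k(pair(k(0, 0), k(0, 0)), 0), pair(0, k(k(0, pair(pair(0, 0), pair(pair(c, c), c))), 0))), c)   [R5 at 1.1]
2. pair(pair(k(pair(k(0, 0), k(0, 0)), 0), pair(0, k(k(0, pair(pair(0, 0), pair(pair(c, c), c))), 0))), c)  →  pair(pair(pair(k(0, 0), k(0, 0)), pair(0, k(k(0, pair(pair(0, 0), pair(pair(c, c), c))), 0))), c)   [R5 at 1.1]
3. pair(pair(pair(k(0, 0), k(0, 0)), pair(0, k(k(0, pair(pair(0, 0), pair(pair(c, c), c))), 0))), c)  →  pair(pair(pair(0, k(0, 0)), pair(0, k(k(0, pair(pair(0, 0), pair(pair(c, c), c))), 0))), c)   [R5 at 1.1.1]
4. pair(pair(pair(0, k(0, 0)), pair(0, k(k(0, pair(pair(0, 0), pair(pair(c, c), c))), 0))), c)  →  pair(pair(pair(0, 0), pair(0, k(k(0, pair(pair(0, 0), pair(pair(c, c), c))), 0))), c)   [R5 at 1.1.2]
5. pair(pair(pair(0, 0), pair(0, k(k(0, pair(pair(0, 0), pair(pair(c, c), c))), 0))), c)  →  pair(pair(pair(0, 0), pair(0, k(0, pair(pair(0, 0), pair(pair(c, c), c))))), c)   [R5 at 1.2.2]
6. pair(pair(pair(0, 0), pair(0, k(0, pair(pair(0, 0), pair(pair(c, c), c))))), c)  →  pair(pair(pair(0, 0), pair(0, 0)), c)   [R1 at 1.2.2]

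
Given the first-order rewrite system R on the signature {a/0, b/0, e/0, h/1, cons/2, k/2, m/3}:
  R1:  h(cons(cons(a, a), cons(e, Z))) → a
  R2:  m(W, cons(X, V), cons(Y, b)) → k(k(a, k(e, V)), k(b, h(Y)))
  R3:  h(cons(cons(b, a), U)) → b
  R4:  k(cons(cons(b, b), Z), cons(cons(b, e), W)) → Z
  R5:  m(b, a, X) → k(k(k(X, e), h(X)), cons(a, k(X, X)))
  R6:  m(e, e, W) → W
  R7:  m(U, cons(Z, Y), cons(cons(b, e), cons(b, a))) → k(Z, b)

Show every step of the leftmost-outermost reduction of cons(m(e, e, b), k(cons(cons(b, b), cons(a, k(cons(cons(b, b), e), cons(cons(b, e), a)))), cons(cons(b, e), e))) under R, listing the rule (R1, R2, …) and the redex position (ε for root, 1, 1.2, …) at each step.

cons(b, cons(a, e))

1. cons(m(e, e, b), k(cons(cons(b, b), cons(a, k(cons(cons(b, b), e), cons(cons(b, e), a)))), cons(cons(b, e), e)))  →  cons(b, k(cons(cons(b, b), cons(a, k(cons(cons(b, b), e), cons(cons(b, e), a)))), cons(cons(b, e), e)))   [R6 at 1]
2. cons(b, k(cons(cons(b, b), cons(a, k(cons(cons(b, b), e), cons(cons(b, e), a)))), cons(cons(b, e), e)))  →  cons(b, cons(a, k(cons(cons(b, b), e), cons(cons(b, e), a))))   [R4 at 2]
3. cons(b, cons(a, k(cons(cons(b, b), e), cons(cons(b, e), a))))  →  cons(b, cons(a, e))   [R4 at 2.2]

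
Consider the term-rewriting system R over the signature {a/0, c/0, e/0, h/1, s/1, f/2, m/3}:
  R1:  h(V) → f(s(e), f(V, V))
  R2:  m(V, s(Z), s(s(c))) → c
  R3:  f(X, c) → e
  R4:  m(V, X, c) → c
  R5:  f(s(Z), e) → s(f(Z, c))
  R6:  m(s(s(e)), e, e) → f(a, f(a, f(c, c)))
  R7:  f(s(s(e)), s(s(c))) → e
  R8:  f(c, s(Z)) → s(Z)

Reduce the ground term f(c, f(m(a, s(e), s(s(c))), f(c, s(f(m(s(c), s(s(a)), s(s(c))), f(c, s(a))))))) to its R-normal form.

s(s(a))

1. f(c, f(m(a, s(e), s(s(c))), f(c, s(f(m(s(c), s(s(a)), s(s(c))), f(c, s(a)))))))  →  f(c, f(c, f(c, s(f(m(s(c), s(s(a)), s(s(c))), f(c, s(a)))))))   [R2 at 2.1]
2. f(c, f(c, f(c, s(f(m(s(c), s(s(a)), s(s(c))), f(c, s(a)))))))  →  f(c, f(c, s(f(m(s(c), s(s(a)), s(s(c))), f(c, s(a))))))   [R8 at 2.2]
3. f(c, f(c, s(f(m(s(c), s(s(a)), s(s(c))), f(c, s(a))))))  →  f(c, s(f(m(s(c), s(s(a)), s(s(c))), f(c, s(a)))))   [R8 at 2]
4. f(c, s(f(m(s(c), s(s(a)), s(s(c))), f(c, s(a)))))  →  s(f(m(s(c), s(s(a)), s(s(c))), f(c, s(a))))   [R8 at ε]
5. s(f(m(s(c), s(s(a)), s(s(c))), f(c, s(a))))  →  s(f(c, f(c, s(a))))   [R2 at 1.1]
6. s(f(c, f(c, s(a))))  →  s(f(c, s(a)))   [R8 at 1.2]
7. s(f(c, s(a)))  →  s(s(a))   [R8 at 1]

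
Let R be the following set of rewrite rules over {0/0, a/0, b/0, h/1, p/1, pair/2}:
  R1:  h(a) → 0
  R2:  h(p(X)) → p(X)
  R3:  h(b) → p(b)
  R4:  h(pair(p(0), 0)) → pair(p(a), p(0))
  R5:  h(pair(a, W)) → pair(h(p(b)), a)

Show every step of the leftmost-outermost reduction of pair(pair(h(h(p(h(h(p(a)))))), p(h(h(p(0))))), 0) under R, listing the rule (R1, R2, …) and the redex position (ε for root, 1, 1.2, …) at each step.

1. pair(pair(h(h(p(h(h(p(a)))))), p(h(h(p(0))))), 0)  →  pair(pair(h(p(h(h(p(a))))), p(h(h(p(0))))), 0)   [R2 at 1.1.1]
2. pair(pair(h(p(h(h(p(a))))), p(h(h(p(0))))), 0)  →  pair(pair(p(h(h(p(a)))), p(h(h(p(0))))), 0)   [R2 at 1.1]
3. pair(pair(p(h(h(p(a)))), p(h(h(p(0))))), 0)  →  pair(pair(p(h(p(a))), p(h(h(p(0))))), 0)   [R2 at 1.1.1.1]
4. pair(pair(p(h(p(a))), p(h(h(p(0))))), 0)  →  pair(pair(p(p(a)), p(h(h(p(0))))), 0)   [R2 at 1.1.1]
5. pair(pair(p(p(a)), p(h(h(p(0))))), 0)  →  pair(pair(p(p(a)), p(h(p(0)))), 0)   [R2 at 1.2.1.1]
6. pair(pair(p(p(a)), p(h(p(0)))), 0)  →  pair(pair(p(p(a)), p(p(0))), 0)   [R2 at 1.2.1]

pair(pair(p(p(a)), p(p(0))), 0)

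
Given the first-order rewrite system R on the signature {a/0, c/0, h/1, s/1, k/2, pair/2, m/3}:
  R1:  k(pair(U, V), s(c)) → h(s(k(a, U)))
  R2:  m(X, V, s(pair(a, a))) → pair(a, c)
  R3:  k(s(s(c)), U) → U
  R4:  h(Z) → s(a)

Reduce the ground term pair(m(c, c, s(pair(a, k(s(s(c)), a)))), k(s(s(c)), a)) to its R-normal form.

1. pair(m(c, c, s(pair(a, k(s(s(c)), a)))), k(s(s(c)), a))  →  pair(m(c, c, s(pair(a, a))), k(s(s(c)), a))   [R3 at 1.3.1.2]
2. pair(m(c, c, s(pair(a, a))), k(s(s(c)), a))  →  pair(pair(a, c), k(s(s(c)), a))   [R2 at 1]
3. pair(pair(a, c), k(s(s(c)), a))  →  pair(pair(a, c), a)   [R3 at 2]

pair(pair(a, c), a)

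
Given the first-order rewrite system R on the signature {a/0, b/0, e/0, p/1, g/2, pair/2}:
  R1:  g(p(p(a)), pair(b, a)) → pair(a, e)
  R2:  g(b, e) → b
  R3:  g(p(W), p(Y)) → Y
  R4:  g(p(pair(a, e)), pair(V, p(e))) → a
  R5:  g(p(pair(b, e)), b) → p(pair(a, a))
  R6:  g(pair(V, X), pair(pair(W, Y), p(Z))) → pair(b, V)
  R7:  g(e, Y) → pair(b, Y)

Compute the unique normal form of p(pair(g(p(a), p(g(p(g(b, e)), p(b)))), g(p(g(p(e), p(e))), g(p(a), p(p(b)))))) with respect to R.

1. p(pair(g(p(a), p(g(p(g(b, e)), p(b)))), g(p(g(p(e), p(e))), g(p(a), p(p(b))))))  →  p(pair(g(p(g(b, e)), p(b)), g(p(g(p(e), p(e))), g(p(a), p(p(b))))))   [R3 at 1.1]
2. p(pair(g(p(g(b, e)), p(b)), g(p(g(p(e), p(e))), g(p(a), p(p(b))))))  →  p(pair(b, g(p(g(p(e), p(e))), g(p(a), p(p(b))))))   [R3 at 1.1]
3. p(pair(b, g(p(g(p(e), p(e))), g(p(a), p(p(b))))))  →  p(pair(b, g(p(e), g(p(a), p(p(b))))))   [R3 at 1.2.1.1]
4. p(pair(b, g(p(e), g(p(a), p(p(b))))))  →  p(pair(b, g(p(e), p(b))))   [R3 at 1.2.2]
5. p(pair(b, g(p(e), p(b))))  →  p(pair(b, b))   [R3 at 1.2]

p(pair(b, b))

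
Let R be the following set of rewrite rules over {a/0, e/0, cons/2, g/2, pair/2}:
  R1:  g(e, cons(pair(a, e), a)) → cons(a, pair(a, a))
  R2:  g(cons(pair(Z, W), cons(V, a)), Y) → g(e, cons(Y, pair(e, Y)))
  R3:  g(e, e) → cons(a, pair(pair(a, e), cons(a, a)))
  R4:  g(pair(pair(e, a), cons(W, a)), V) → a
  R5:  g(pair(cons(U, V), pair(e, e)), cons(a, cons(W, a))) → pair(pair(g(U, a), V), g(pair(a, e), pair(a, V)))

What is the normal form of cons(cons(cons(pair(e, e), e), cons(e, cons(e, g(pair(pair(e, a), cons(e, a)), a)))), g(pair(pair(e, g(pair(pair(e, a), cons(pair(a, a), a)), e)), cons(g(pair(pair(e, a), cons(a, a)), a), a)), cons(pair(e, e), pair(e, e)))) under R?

1. cons(cons(cons(pair(e, e), e), cons(e, cons(e, g(pair(pair(e, a), cons(e, a)), a)))), g(pair(pair(e, g(pair(pair(e, a), cons(pair(a, a), a)), e)), cons(g(pair(pair(e, a), cons(a, a)), a), a)), cons(pair(e, e), pair(e, e))))  →  cons(cons(cons(pair(e, e), e), cons(e, cons(e, a))), g(pair(pair(e, g(pair(pair(e, a), cons(pair(a, a), a)), e)), cons(g(pair(pair(e, a), cons(a, a)), a), a)), cons(pair(e, e), pair(e, e))))   [R4 at 1.2.2.2]
2. cons(cons(cons(pair(e, e), e), cons(e, cons(e, a))), g(pair(pair(e, g(pair(pair(e, a), cons(pair(a, a), a)), e)), cons(g(pair(pair(e, a), cons(a, a)), a), a)), cons(pair(e, e), pair(e, e))))  →  cons(cons(cons(pair(e, e), e), cons(e, cons(e, a))), g(pair(pair(e, a), cons(g(pair(pair(e, a), cons(a, a)), a), a)), cons(pair(e, e), pair(e, e))))   [R4 at 2.1.1.2]
3. cons(cons(cons(pair(e, e), e), cons(e, cons(e, a))), g(pair(pair(e, a), cons(g(pair(pair(e, a), cons(a, a)), a), a)), cons(pair(e, e), pair(e, e))))  →  cons(cons(cons(pair(e, e), e), cons(e, cons(e, a))), a)   [R4 at 2]

cons(cons(cons(pair(e, e), e), cons(e, cons(e, a))), a)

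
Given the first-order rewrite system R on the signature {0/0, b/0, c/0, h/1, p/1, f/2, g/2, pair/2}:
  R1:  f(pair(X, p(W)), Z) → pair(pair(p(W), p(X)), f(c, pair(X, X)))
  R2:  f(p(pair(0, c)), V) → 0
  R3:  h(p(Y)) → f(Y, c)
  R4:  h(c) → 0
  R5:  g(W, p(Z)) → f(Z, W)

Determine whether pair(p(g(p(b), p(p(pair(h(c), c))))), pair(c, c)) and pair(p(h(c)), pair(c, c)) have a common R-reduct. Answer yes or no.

yes — NF(t₁) = pair(p(0), pair(c, c)), NF(t₂) = pair(p(0), pair(c, c))

Reduce t₁ = pair(p(g(p(b), p(p(pair(h(c), c))))), pair(c, c)):
1. pair(p(g(p(b), p(p(pair(h(c), c))))), pair(c, c))  →  pair(p(f(p(pair(h(c), c)), p(b))), pair(c, c))   [R5 at 1.1]
2. pair(p(f(p(pair(h(c), c)), p(b))), pair(c, c))  →  pair(p(f(p(pair(0, c)), p(b))), pair(c, c))   [R4 at 1.1.1.1.1]
3. pair(p(f(p(pair(0, c)), p(b))), pair(c, c))  →  pair(p(0), pair(c, c))   [R2 at 1.1]

Reduce t₂ = pair(p(h(c)), pair(c, c)):
1. pair(p(h(c)), pair(c, c))  →  pair(p(0), pair(c, c))   [R4 at 1.1]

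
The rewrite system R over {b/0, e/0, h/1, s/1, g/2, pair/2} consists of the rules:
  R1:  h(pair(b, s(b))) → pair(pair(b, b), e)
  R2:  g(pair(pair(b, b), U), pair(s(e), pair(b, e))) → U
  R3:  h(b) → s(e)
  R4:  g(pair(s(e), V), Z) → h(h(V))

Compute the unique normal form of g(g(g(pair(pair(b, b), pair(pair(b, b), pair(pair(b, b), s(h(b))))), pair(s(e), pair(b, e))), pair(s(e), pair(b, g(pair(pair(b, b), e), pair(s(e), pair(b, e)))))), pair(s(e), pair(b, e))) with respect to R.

1. g(g(g(pair(pair(b, b), pair(pair(b, b), pair(pair(b, b), s(h(b))))), pair(s(e), pair(b, e))), pair(s(e), pair(b, g(pair(pair(b, b), e), pair(s(e), pair(b, e)))))), pair(s(e), pair(b, e)))  →  g(g(pair(pair(b, b), pair(pair(b, b), s(h(b)))), pair(s(e), pair(b, g(pair(pair(b, b), e), pair(s(e), pair(b, e)))))), pair(s(e), pair(b, e)))   [R2 at 1.1]
2. g(g(pair(pair(b, b), pair(pair(b, b), s(h(b)))), pair(s(e), pair(b, g(pair(pair(b, b), e), pair(s(e), pair(b, e)))))), pair(s(e), pair(b, e)))  →  g(g(pair(pair(b, b), pair(pair(b, b), s(s(e)))), pair(s(e), pair(b, g(pair(pair(b, b), e), pair(s(e), pair(b, e)))))), pair(s(e), pair(b, e)))   [R3 at 1.1.2.2.1]
3. g(g(pair(pair(b, b), pair(pair(b, b), s(s(e)))), pair(s(e), pair(b, g(pair(pair(b, b), e), pair(s(e), pair(b, e)))))), pair(s(e), pair(b, e)))  →  g(g(pair(pair(b, b), pair(pair(b, b), s(s(e)))), pair(s(e), pair(b, e))), pair(s(e), pair(b, e)))   [R2 at 1.2.2.2]
4. g(g(pair(pair(b, b), pair(pair(b, b), s(s(e)))), pair(s(e), pair(b, e))), pair(s(e), pair(b, e)))  →  g(pair(pair(b, b), s(s(e))), pair(s(e), pair(b, e)))   [R2 at 1]
5. g(pair(pair(b, b), s(s(e))), pair(s(e), pair(b, e)))  →  s(s(e))   [R2 at ε]

s(s(e))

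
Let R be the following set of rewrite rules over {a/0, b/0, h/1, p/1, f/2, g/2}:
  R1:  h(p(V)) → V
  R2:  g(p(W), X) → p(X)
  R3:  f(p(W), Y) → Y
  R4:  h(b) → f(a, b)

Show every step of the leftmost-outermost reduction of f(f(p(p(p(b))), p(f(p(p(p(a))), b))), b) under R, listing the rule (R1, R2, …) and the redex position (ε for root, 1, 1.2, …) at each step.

1. f(f(p(p(p(b))), p(f(p(p(p(a))), b))), b)  →  f(p(f(p(p(p(a))), b)), b)   [R3 at 1]
2. f(p(f(p(p(p(a))), b)), b)  →  b   [R3 at ε]

b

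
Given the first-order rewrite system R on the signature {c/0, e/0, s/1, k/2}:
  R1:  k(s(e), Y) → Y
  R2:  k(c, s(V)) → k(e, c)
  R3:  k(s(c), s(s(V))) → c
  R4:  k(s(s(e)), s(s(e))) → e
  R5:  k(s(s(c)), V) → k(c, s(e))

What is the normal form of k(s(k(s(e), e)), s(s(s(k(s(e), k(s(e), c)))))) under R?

s(s(s(c)))

1. k(s(k(s(e), e)), s(s(s(k(s(e), k(s(e), c))))))  →  k(s(e), s(s(s(k(s(e), k(s(e), c))))))   [R1 at 1.1]
2. k(s(e), s(s(s(k(s(e), k(s(e), c))))))  →  s(s(s(k(s(e), k(s(e), c)))))   [R1 at ε]
3. s(s(s(k(s(e), k(s(e), c)))))  →  s(s(s(k(s(e), c))))   [R1 at 1.1.1]
4. s(s(s(k(s(e), c))))  →  s(s(s(c)))   [R1 at 1.1.1]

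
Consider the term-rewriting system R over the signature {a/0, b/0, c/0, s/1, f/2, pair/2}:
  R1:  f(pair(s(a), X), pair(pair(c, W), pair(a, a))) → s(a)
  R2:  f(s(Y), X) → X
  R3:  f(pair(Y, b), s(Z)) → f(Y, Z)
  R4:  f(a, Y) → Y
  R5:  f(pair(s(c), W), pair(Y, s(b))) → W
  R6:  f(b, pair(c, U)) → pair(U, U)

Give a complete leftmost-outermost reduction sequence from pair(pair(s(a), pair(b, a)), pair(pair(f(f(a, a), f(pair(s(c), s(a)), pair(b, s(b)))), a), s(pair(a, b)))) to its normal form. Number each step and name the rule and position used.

pair(pair(s(a), pair(b, a)), pair(pair(s(a), a), s(pair(a, b))))

1. pair(pair(s(a), pair(b, a)), pair(pair(f(f(a, a), f(pair(s(c), s(a)), pair(b, s(b)))), a), s(pair(a, b))))  →  pair(pair(s(a), pair(b, a)), pair(pair(f(a, f(pair(s(c), s(a)), pair(b, s(b)))), a), s(pair(a, b))))   [R4 at 2.1.1.1]
2. pair(pair(s(a), pair(b, a)), pair(pair(f(a, f(pair(s(c), s(a)), pair(b, s(b)))), a), s(pair(a, b))))  →  pair(pair(s(a), pair(b, a)), pair(pair(f(pair(s(c), s(a)), pair(b, s(b))), a), s(pair(a, b))))   [R4 at 2.1.1]
3. pair(pair(s(a), pair(b, a)), pair(pair(f(pair(s(c), s(a)), pair(b, s(b))), a), s(pair(a, b))))  →  pair(pair(s(a), pair(b, a)), pair(pair(s(a), a), s(pair(a, b))))   [R5 at 2.1.1]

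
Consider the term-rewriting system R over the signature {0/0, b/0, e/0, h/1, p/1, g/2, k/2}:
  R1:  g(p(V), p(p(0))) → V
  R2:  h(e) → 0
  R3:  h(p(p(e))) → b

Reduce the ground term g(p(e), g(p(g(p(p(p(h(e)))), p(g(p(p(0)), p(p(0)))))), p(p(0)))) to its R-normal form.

1. g(p(e), g(p(g(p(p(p(h(e)))), p(g(p(p(0)), p(p(0)))))), p(p(0))))  →  g(p(e), g(p(p(p(h(e)))), p(g(p(p(0)), p(p(0))))))   [R1 at 2]
2. g(p(e), g(p(p(p(h(e)))), p(g(p(p(0)), p(p(0))))))  →  g(p(e), g(p(p(p(0))), p(g(p(p(0)), p(p(0))))))   [R2 at 2.1.1.1.1]
3. g(p(e), g(p(p(p(0))), p(g(p(p(0)), p(p(0))))))  →  g(p(e), g(p(p(p(0))), p(p(0))))   [R1 at 2.2.1]
4. g(p(e), g(p(p(p(0))), p(p(0))))  →  g(p(e), p(p(0)))   [R1 at 2]
5. g(p(e), p(p(0)))  →  e   [R1 at ε]

e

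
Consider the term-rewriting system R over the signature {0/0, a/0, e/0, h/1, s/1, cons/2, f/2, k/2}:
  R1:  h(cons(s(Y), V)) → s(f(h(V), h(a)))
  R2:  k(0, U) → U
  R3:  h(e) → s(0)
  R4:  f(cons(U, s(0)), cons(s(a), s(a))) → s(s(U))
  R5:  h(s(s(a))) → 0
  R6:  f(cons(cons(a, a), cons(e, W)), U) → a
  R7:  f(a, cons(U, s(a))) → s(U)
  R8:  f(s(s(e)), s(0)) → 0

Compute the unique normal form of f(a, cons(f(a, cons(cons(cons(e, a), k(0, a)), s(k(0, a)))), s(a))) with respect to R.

s(s(cons(cons(e, a), a)))

1. f(a, cons(f(a, cons(cons(cons(e, a), k(0, a)), s(k(0, a)))), s(a)))  →  s(f(a, cons(cons(cons(e, a), k(0, a)), s(k(0, a)))))   [R7 at ε]
2. s(f(a, cons(cons(cons(e, a), k(0, a)), s(k(0, a)))))  →  s(f(a, cons(cons(cons(e, a), a), s(k(0, a)))))   [R2 at 1.2.1.2]
3. s(f(a, cons(cons(cons(e, a), a), s(k(0, a)))))  →  s(f(a, cons(cons(cons(e, a), a), s(a))))   [R2 at 1.2.2.1]
4. s(f(a, cons(cons(cons(e, a), a), s(a))))  →  s(s(cons(cons(e, a), a)))   [R7 at 1]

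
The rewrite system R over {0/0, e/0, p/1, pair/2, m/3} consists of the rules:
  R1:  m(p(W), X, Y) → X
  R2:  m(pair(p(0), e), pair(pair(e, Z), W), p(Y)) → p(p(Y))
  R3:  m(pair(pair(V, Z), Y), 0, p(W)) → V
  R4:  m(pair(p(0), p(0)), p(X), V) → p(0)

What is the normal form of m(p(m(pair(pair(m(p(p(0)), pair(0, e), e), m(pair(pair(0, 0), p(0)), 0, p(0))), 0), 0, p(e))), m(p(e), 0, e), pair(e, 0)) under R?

0

1. m(p(m(pair(pair(m(p(p(0)), pair(0, e), e), m(pair(pair(0, 0), p(0)), 0, p(0))), 0), 0, p(e))), m(p(e), 0, e), pair(e, 0))  →  m(p(e), 0, e)   [R1 at ε]
2. m(p(e), 0, e)  →  0   [R1 at ε]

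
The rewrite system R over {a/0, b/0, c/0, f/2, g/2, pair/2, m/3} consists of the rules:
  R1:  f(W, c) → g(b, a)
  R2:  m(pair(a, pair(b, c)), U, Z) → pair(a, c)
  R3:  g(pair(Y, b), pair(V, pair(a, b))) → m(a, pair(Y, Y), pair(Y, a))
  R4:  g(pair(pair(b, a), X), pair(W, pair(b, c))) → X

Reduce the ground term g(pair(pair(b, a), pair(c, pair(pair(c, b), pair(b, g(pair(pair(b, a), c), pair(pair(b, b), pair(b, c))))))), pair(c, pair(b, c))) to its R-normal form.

pair(c, pair(pair(c, b), pair(b, c)))

1. g(pair(pair(b, a), pair(c, pair(pair(c, b), pair(b, g(pair(pair(b, a), c), pair(pair(b, b), pair(b, c))))))), pair(c, pair(b, c)))  →  pair(c, pair(pair(c, b), pair(b, g(pair(pair(b, a), c), pair(pair(b, b), pair(b, c))))))   [R4 at ε]
2. pair(c, pair(pair(c, b), pair(b, g(pair(pair(b, a), c), pair(pair(b, b), pair(b, c))))))  →  pair(c, pair(pair(c, b), pair(b, c)))   [R4 at 2.2.2]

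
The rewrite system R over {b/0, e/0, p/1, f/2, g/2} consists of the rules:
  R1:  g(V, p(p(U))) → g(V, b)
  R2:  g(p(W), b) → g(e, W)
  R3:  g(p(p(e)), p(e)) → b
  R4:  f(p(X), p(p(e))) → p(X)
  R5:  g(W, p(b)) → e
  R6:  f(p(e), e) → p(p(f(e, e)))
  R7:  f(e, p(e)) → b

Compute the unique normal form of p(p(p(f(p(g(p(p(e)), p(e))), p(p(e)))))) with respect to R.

1. p(p(p(f(p(g(p(p(e)), p(e))), p(p(e))))))  →  p(p(p(p(g(p(p(e)), p(e))))))   [R4 at 1.1.1]
2. p(p(p(p(g(p(p(e)), p(e))))))  →  p(p(p(p(b))))   [R3 at 1.1.1.1]

p(p(p(p(b))))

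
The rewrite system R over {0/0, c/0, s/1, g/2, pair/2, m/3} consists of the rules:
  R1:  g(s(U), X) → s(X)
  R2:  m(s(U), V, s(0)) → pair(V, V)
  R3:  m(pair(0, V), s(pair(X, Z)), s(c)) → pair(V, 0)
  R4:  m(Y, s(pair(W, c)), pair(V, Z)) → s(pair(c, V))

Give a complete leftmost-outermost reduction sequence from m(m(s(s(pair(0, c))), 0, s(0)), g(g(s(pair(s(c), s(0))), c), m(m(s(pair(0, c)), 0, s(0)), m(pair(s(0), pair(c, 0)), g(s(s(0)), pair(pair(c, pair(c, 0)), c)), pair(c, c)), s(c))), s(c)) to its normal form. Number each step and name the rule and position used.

pair(0, 0)

1. m(m(s(s(pair(0, c))), 0, s(0)), g(g(s(pair(s(c), s(0))), c), m(m(s(pair(0, c)), 0, s(0)), m(pair(s(0), pair(c, 0)), g(s(s(0)), pair(pair(c, pair(c, 0)), c)), pair(c, c)), s(c))), s(c))  →  m(pair(0, 0), g(g(s(pair(s(c), s(0))), c), m(m(s(pair(0, c)), 0, s(0)), m(pair(s(0), pair(c, 0)), g(s(s(0)), pair(pair(c, pair(c, 0)), c)), pair(c, c)), s(c))), s(c))   [R2 at 1]
2. m(pair(0, 0), g(g(s(pair(s(c), s(0))), c), m(m(s(pair(0, c)), 0, s(0)), m(pair(s(0), pair(c, 0)), g(s(s(0)), pair(pair(c, pair(c, 0)), c)), pair(c, c)), s(c))), s(c))  →  m(pair(0, 0), g(s(c), m(m(s(pair(0, c)), 0, s(0)), m(pair(s(0), pair(c, 0)), g(s(s(0)), pair(pair(c, pair(c, 0)), c)), pair(c, c)), s(c))), s(c))   [R1 at 2.1]
3. m(pair(0, 0), g(s(c), m(m(s(pair(0, c)), 0, s(0)), m(pair(s(0), pair(c, 0)), g(s(s(0)), pair(pair(c, pair(c, 0)), c)), pair(c, c)), s(c))), s(c))  →  m(pair(0, 0), s(m(m(s(pair(0, c)), 0, s(0)), m(pair(s(0), pair(c, 0)), g(s(s(0)), pair(pair(c, pair(c, 0)), c)), pair(c, c)), s(c))), s(c))   [R1 at 2]
4. m(pair(0, 0), s(m(m(s(pair(0, c)), 0, s(0)), m(pair(s(0), pair(c, 0)), g(s(s(0)), pair(pair(c, pair(c, 0)), c)), pair(c, c)), s(c))), s(c))  →  m(pair(0, 0), s(m(pair(0, 0), m(pair(s(0), pair(c, 0)), g(s(s(0)), pair(pair(c, pair(c, 0)), c)), pair(c, c)), s(c))), s(c))   [R2 at 2.1.1]
5. m(pair(0, 0), s(m(pair(0, 0), m(pair(s(0), pair(c, 0)), g(s(s(0)), pair(pair(c, pair(c, 0)), c)), pair(c, c)), s(c))), s(c))  →  m(pair(0, 0), s(m(pair(0, 0), m(pair(s(0), pair(c, 0)), s(pair(pair(c, pair(c, 0)), c)), pair(c, c)), s(c))), s(c))   [R1 at 2.1.2.2]
6. m(pair(0, 0), s(m(pair(0, 0), m(pair(s(0), pair(c, 0)), s(pair(pair(c, pair(c, 0)), c)), pair(c, c)), s(c))), s(c))  →  m(pair(0, 0), s(m(pair(0, 0), s(pair(c, c)), s(c))), s(c))   [R4 at 2.1.2]
7. m(pair(0, 0), s(m(pair(0, 0), s(pair(c, c)), s(c))), s(c))  →  m(pair(0, 0), s(pair(0, 0)), s(c))   [R3 at 2.1]
8. m(pair(0, 0), s(pair(0, 0)), s(c))  →  pair(0, 0)   [R3 at ε]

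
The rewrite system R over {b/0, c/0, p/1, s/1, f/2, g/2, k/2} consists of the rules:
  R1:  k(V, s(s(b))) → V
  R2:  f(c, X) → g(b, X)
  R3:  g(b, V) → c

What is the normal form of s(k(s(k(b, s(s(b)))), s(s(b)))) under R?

s(s(b))

1. s(k(s(k(b, s(s(b)))), s(s(b))))  →  s(s(k(b, s(s(b)))))   [R1 at 1]
2. s(s(k(b, s(s(b)))))  →  s(s(b))   [R1 at 1.1]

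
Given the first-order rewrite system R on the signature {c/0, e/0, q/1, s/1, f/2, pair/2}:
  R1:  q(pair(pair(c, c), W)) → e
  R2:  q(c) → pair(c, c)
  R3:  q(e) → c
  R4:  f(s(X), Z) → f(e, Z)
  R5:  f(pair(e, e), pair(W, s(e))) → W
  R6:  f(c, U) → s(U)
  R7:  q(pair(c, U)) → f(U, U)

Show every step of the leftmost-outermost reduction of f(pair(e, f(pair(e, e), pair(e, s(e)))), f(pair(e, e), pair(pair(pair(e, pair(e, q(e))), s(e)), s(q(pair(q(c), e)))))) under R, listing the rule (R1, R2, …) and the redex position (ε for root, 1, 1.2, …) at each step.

pair(e, pair(e, c))

1. f(pair(e, f(pair(e, e), pair(e, s(e)))), f(pair(e, e), pair(pair(pair(e, pair(e, q(e))), s(e)), s(q(pair(q(c), e))))))  →  f(pair(e, e), f(pair(e, e), pair(pair(pair(e, pair(e, q(e))), s(e)), s(q(pair(q(c), e))))))   [R5 at 1.2]
2. f(pair(e, e), f(pair(e, e), pair(pair(pair(e, pair(e, q(e))), s(e)), s(q(pair(q(c), e))))))  →  f(pair(e, e), f(pair(e, e), pair(pair(pair(e, pair(e, c)), s(e)), s(q(pair(q(c), e))))))   [R3 at 2.2.1.1.2.2]
3. f(pair(e, e), f(pair(e, e), pair(pair(pair(e, pair(e, c)), s(e)), s(q(pair(q(c), e))))))  →  f(pair(e, e), f(pair(e, e), pair(pair(pair(e, pair(e, c)), s(e)), s(q(pair(pair(c, c), e))))))   [R2 at 2.2.2.1.1.1]
4. f(pair(e, e), f(pair(e, e), pair(pair(pair(e, pair(e, c)), s(e)), s(q(pair(pair(c, c), e))))))  →  f(pair(e, e), f(pair(e, e), pair(pair(pair(e, pair(e, c)), s(e)), s(e))))   [R1 at 2.2.2.1]
5. f(pair(e, e), f(pair(e, e), pair(pair(pair(e, pair(e, c)), s(e)), s(e))))  →  f(pair(e, e), pair(pair(e, pair(e, c)), s(e)))   [R5 at 2]
6. f(pair(e, e), pair(pair(e, pair(e, c)), s(e)))  →  pair(e, pair(e, c))   [R5 at ε]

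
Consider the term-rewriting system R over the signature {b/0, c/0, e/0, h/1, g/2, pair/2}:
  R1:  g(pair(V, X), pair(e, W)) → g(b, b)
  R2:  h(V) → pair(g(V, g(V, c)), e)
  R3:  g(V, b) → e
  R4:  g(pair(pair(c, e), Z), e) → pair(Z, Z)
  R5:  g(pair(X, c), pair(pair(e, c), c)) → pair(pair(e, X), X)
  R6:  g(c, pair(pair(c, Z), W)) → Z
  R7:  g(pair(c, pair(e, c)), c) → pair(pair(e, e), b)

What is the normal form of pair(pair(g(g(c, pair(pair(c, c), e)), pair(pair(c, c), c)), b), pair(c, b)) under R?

1. pair(pair(g(g(c, pair(pair(c, c), e)), pair(pair(c, c), c)), b), pair(c, b))  →  pair(pair(g(c, pair(pair(c, c), c)), b), pair(c, b))   [R6 at 1.1.1]
2. pair(pair(g(c, pair(pair(c, c), c)), b), pair(c, b))  →  pair(pair(c, b), pair(c, b))   [R6 at 1.1]

pair(pair(c, b), pair(c, b))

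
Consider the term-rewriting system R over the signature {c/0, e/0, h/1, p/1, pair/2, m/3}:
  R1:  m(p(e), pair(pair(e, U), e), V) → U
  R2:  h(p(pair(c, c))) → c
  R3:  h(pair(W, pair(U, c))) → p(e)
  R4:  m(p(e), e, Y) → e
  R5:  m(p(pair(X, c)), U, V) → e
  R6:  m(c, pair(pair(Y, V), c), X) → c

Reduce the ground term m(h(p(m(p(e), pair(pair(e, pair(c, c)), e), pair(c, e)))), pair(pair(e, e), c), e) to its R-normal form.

c

1. m(h(p(m(p(e), pair(pair(e, pair(c, c)), e), pair(c, e)))), pair(pair(e, e), c), e)  →  m(h(p(pair(c, c))), pair(pair(e, e), c), e)   [R1 at 1.1.1]
2. m(h(p(pair(c, c))), pair(pair(e, e), c), e)  →  m(c, pair(pair(e, e), c), e)   [R2 at 1]
3. m(c, pair(pair(e, e), c), e)  →  c   [R6 at ε]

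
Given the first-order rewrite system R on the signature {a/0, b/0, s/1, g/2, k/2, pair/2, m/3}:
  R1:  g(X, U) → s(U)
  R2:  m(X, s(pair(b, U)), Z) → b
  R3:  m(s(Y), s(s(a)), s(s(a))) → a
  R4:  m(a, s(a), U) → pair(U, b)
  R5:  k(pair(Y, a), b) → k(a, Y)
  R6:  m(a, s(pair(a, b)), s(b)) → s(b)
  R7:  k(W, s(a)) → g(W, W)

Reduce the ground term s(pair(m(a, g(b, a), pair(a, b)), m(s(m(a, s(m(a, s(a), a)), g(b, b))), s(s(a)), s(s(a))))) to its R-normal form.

1. s(pair(m(a, g(b, a), pair(a, b)), m(s(m(a, s(m(a, s(a), a)), g(b, b))), s(s(a)), s(s(a)))))  →  s(pair(m(a, s(a), pair(a, b)), m(s(m(a, s(m(a, s(a), a)), g(b, b))), s(s(a)), s(s(a)))))   [R1 at 1.1.2]
2. s(pair(m(a, s(a), pair(a, b)), m(s(m(a, s(m(a, s(a), a)), g(b, b))), s(s(a)), s(s(a)))))  →  s(pair(pair(pair(a, b), b), m(s(m(a, s(m(a, s(a), a)), g(b, b))), s(s(a)), s(s(a)))))   [R4 at 1.1]
3. s(pair(pair(pair(a, b), b), m(s(m(a, s(m(a, s(a), a)), g(b, b))), s(s(a)), s(s(a)))))  →  s(pair(pair(pair(a, b), b), a))   [R3 at 1.2]

s(pair(pair(pair(a, b), b), a))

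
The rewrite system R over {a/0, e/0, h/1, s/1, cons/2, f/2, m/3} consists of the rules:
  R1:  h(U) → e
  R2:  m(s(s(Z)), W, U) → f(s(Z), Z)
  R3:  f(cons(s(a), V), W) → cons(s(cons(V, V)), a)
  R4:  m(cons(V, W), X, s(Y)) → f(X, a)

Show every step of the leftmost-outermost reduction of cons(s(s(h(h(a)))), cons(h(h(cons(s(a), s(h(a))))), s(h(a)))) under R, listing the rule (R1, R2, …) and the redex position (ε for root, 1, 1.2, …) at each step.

cons(s(s(e)), cons(e, s(e)))

1. cons(s(s(h(h(a)))), cons(h(h(cons(s(a), s(h(a))))), s(h(a))))  →  cons(s(s(e)), cons(h(h(cons(s(a), s(h(a))))), s(h(a))))   [R1 at 1.1.1]
2. cons(s(s(e)), cons(h(h(cons(s(a), s(h(a))))), s(h(a))))  →  cons(s(s(e)), cons(e, s(h(a))))   [R1 at 2.1]
3. cons(s(s(e)), cons(e, s(h(a))))  →  cons(s(s(e)), cons(e, s(e)))   [R1 at 2.2.1]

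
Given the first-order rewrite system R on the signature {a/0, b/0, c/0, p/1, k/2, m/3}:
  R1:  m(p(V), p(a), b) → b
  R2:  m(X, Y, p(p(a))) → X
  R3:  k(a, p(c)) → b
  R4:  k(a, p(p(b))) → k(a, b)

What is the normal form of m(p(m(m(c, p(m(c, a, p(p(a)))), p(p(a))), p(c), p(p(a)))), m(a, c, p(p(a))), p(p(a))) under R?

p(c)

1. m(p(m(m(c, p(m(c, a, p(p(a)))), p(p(a))), p(c), p(p(a)))), m(a, c, p(p(a))), p(p(a)))  →  p(m(m(c, p(m(c, a, p(p(a)))), p(p(a))), p(c), p(p(a))))   [R2 at ε]
2. p(m(m(c, p(m(c, a, p(p(a)))), p(p(a))), p(c), p(p(a))))  →  p(m(c, p(m(c, a, p(p(a)))), p(p(a))))   [R2 at 1]
3. p(m(c, p(m(c, a, p(p(a)))), p(p(a))))  →  p(c)   [R2 at 1]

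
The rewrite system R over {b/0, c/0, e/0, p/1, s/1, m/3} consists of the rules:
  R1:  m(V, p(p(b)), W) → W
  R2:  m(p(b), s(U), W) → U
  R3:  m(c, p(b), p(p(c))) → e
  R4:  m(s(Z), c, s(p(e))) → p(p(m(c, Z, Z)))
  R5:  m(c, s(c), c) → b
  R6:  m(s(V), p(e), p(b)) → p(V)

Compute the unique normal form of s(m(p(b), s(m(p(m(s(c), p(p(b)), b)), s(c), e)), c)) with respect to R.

s(c)

1. s(m(p(b), s(m(p(m(s(c), p(p(b)), b)), s(c), e)), c))  →  s(m(p(m(s(c), p(p(b)), b)), s(c), e))   [R2 at 1]
2. s(m(p(m(s(c), p(p(b)), b)), s(c), e))  →  s(m(p(b), s(c), e))   [R1 at 1.1.1]
3. s(m(p(b), s(c), e))  →  s(c)   [R2 at 1]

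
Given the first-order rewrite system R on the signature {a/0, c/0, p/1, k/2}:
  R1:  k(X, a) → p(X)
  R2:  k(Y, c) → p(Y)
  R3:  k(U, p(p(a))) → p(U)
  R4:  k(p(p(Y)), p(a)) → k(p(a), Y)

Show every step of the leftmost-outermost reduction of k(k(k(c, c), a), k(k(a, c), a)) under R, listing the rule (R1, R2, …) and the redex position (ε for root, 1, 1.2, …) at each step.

p(p(p(c)))

1. k(k(k(c, c), a), k(k(a, c), a))  →  k(p(k(c, c)), k(k(a, c), a))   [R1 at 1]
2. k(p(k(c, c)), k(k(a, c), a))  →  k(p(p(c)), k(k(a, c), a))   [R2 at 1.1]
3. k(p(p(c)), k(k(a, c), a))  →  k(p(p(c)), p(k(a, c)))   [R1 at 2]
4. k(p(p(c)), p(k(a, c)))  →  k(p(p(c)), p(p(a)))   [R2 at 2.1]
5. k(p(p(c)), p(p(a)))  →  p(p(p(c)))   [R3 at ε]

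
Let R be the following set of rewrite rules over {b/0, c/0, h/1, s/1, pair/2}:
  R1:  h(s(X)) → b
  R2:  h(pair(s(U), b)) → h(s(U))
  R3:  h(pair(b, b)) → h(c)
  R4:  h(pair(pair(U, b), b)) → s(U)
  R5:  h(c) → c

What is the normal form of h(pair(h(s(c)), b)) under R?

1. h(pair(h(s(c)), b))  →  h(pair(b, b))   [R1 at 1.1]
2. h(pair(b, b))  →  h(c)   [R3 at ε]
3. h(c)  →  c   [R5 at ε]

c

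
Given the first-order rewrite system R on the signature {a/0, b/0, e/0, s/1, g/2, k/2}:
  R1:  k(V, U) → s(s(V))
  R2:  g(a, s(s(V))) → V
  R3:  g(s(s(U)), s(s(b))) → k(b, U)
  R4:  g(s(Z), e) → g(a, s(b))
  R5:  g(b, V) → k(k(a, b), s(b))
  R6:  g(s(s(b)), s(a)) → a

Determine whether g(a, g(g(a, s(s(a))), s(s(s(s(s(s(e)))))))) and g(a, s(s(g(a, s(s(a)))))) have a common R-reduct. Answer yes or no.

Reduce t₁ = g(a, g(g(a, s(s(a))), s(s(s(s(s(s(e)))))))):
1. g(a, g(g(a, s(s(a))), s(s(s(s(s(s(e))))))))  →  g(a, g(a, s(s(s(s(s(s(e))))))))   [R2 at 2.1]
2. g(a, g(a, s(s(s(s(s(s(e))))))))  →  g(a, s(s(s(s(e)))))   [R2 at 2]
3. g(a, s(s(s(s(e)))))  →  s(s(e))   [R2 at ε]

Reduce t₂ = g(a, s(s(g(a, s(s(a)))))):
1. g(a, s(s(g(a, s(s(a))))))  →  g(a, s(s(a)))   [R2 at ε]
2. g(a, s(s(a)))  →  a   [R2 at ε]

no — NF(t₁) = s(s(e)), NF(t₂) = a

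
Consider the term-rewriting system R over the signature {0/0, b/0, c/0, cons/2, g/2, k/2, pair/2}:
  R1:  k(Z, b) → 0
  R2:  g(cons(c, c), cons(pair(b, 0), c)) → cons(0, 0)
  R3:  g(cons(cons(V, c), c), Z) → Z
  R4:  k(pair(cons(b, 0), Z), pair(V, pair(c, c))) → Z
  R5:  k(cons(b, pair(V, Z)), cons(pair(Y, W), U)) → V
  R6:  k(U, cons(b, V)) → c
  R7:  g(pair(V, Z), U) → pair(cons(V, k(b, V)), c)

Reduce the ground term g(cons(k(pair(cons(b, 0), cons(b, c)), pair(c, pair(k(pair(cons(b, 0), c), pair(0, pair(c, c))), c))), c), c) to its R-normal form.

c

1. g(cons(k(pair(cons(b, 0), cons(b, c)), pair(c, pair(k(pair(cons(b, 0), c), pair(0, pair(c, c))), c))), c), c)  →  g(cons(k(pair(cons(b, 0), cons(b, c)), pair(c, pair(c, c))), c), c)   [R4 at 1.1.2.2.1]
2. g(cons(k(pair(cons(b, 0), cons(b, c)), pair(c, pair(c, c))), c), c)  →  g(cons(cons(b, c), c), c)   [R4 at 1.1]
3. g(cons(cons(b, c), c), c)  →  c   [R3 at ε]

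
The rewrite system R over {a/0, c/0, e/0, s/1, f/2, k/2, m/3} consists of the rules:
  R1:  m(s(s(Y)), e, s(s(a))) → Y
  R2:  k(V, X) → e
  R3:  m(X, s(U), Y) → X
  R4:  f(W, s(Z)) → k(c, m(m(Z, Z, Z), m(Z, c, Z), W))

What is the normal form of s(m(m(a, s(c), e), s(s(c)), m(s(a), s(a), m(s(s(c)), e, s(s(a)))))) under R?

s(a)

1. s(m(m(a, s(c), e), s(s(c)), m(s(a), s(a), m(s(s(c)), e, s(s(a))))))  →  s(m(a, s(c), e))   [R3 at 1]
2. s(m(a, s(c), e))  →  s(a)   [R3 at 1]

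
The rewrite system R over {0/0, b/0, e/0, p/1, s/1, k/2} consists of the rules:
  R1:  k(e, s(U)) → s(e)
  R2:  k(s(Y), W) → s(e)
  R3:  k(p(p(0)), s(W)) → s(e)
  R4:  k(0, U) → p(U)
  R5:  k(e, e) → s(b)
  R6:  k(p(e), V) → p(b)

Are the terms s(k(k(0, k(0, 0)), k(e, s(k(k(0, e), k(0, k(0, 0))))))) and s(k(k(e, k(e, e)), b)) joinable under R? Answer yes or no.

yes — NF(t₁) = s(s(e)), NF(t₂) = s(s(e))

Reduce t₁ = s(k(k(0, k(0, 0)), k(e, s(k(k(0, e), k(0, k(0, 0))))))):
1. s(k(k(0, k(0, 0)), k(e, s(k(k(0, e), k(0, k(0, 0)))))))  →  s(k(p(k(0, 0)), k(e, s(k(k(0, e), k(0, k(0, 0)))))))   [R4 at 1.1]
2. s(k(p(k(0, 0)), k(e, s(k(k(0, e), k(0, k(0, 0)))))))  →  s(k(p(p(0)), k(e, s(k(k(0, e), k(0, k(0, 0)))))))   [R4 at 1.1.1]
3. s(k(p(p(0)), k(e, s(k(k(0, e), k(0, k(0, 0)))))))  →  s(k(p(p(0)), s(e)))   [R1 at 1.2]
4. s(k(p(p(0)), s(e)))  →  s(s(e))   [R3 at 1]

Reduce t₂ = s(k(k(e, k(e, e)), b)):
1. s(k(k(e, k(e, e)), b))  →  s(k(k(e, s(b)), b))   [R5 at 1.1.2]
2. s(k(k(e, s(b)), b))  →  s(k(s(e), b))   [R1 at 1.1]
3. s(k(s(e), b))  →  s(s(e))   [R2 at 1]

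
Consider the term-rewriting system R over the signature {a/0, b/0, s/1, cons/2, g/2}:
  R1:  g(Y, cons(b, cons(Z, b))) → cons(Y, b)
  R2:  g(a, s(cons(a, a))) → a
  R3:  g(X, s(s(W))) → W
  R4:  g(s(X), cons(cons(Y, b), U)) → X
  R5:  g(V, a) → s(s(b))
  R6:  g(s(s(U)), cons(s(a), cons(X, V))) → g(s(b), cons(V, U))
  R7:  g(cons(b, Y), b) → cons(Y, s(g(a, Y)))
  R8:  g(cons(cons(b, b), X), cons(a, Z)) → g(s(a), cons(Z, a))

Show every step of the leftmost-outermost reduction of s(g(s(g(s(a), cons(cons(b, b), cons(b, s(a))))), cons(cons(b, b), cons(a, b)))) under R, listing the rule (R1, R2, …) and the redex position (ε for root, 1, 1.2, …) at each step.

1. s(g(s(g(s(a), cons(cons(b, b), cons(b, s(a))))), cons(cons(b, b), cons(a, b))))  →  s(g(s(a), cons(cons(b, b), cons(b, s(a)))))   [R4 at 1]
2. s(g(s(a), cons(cons(b, b), cons(b, s(a)))))  →  s(a)   [R4 at 1]

s(a)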